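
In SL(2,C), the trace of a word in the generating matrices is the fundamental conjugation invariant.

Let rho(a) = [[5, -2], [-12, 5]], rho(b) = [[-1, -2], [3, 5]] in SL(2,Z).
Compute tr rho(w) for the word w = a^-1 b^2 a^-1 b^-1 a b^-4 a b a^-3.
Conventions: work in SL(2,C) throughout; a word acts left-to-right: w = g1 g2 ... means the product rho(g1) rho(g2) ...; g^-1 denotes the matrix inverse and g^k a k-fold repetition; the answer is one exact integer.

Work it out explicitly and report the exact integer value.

rho(a^-1) = [[5, 2], [12, 5]]
... * rho(b) = [[-1, -2], [3, 5]]  ->  [[1, 0], [3, 1]]
... * rho(b) = [[-1, -2], [3, 5]]  ->  [[-1, -2], [0, -1]]
... * rho(a^-1) = [[5, 2], [12, 5]]  ->  [[-29, -12], [-12, -5]]
... * rho(b^-1) = [[5, 2], [-3, -1]]  ->  [[-109, -46], [-45, -19]]
... * rho(a) = [[5, -2], [-12, 5]]  ->  [[7, -12], [3, -5]]
... * rho(b^-1) = [[5, 2], [-3, -1]]  ->  [[71, 26], [30, 11]]
... * rho(b^-1) = [[5, 2], [-3, -1]]  ->  [[277, 116], [117, 49]]
... * rho(b^-1) = [[5, 2], [-3, -1]]  ->  [[1037, 438], [438, 185]]
... * rho(b^-1) = [[5, 2], [-3, -1]]  ->  [[3871, 1636], [1635, 691]]
... * rho(a) = [[5, -2], [-12, 5]]  ->  [[-277, 438], [-117, 185]]
... * rho(b) = [[-1, -2], [3, 5]]  ->  [[1591, 2744], [672, 1159]]
... * rho(a^-1) = [[5, 2], [12, 5]]  ->  [[40883, 16902], [17268, 7139]]
... * rho(a^-1) = [[5, 2], [12, 5]]  ->  [[407239, 166276], [172008, 70231]]
... * rho(a^-1) = [[5, 2], [12, 5]]  ->  [[4031507, 1645858], [1702812, 695171]]
tr = 4031507 + 695171 = 4726678

4726678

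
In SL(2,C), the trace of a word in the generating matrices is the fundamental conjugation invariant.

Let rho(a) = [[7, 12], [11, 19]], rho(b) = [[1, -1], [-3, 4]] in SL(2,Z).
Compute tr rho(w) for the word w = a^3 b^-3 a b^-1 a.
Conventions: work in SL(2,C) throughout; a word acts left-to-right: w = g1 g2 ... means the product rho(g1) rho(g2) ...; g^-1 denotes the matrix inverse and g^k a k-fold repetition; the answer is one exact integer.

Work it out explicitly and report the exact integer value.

rho(a) = [[7, 12], [11, 19]]
... * rho(a) = [[7, 12], [11, 19]]  ->  [[181, 312], [286, 493]]
... * rho(a) = [[7, 12], [11, 19]]  ->  [[4699, 8100], [7425, 12799]]
... * rho(b^-1) = [[4, 1], [3, 1]]  ->  [[43096, 12799], [68097, 20224]]
... * rho(b^-1) = [[4, 1], [3, 1]]  ->  [[210781, 55895], [333060, 88321]]
... * rho(b^-1) = [[4, 1], [3, 1]]  ->  [[1010809, 266676], [1597203, 421381]]
... * rho(a) = [[7, 12], [11, 19]]  ->  [[10009099, 17196552], [15815612, 27172675]]
... * rho(b^-1) = [[4, 1], [3, 1]]  ->  [[91626052, 27205651], [144780473, 42988287]]
... * rho(a) = [[7, 12], [11, 19]]  ->  [[940644525, 1616419993], [1486334468, 2554143129]]
tr = 940644525 + 2554143129 = 3494787654

3494787654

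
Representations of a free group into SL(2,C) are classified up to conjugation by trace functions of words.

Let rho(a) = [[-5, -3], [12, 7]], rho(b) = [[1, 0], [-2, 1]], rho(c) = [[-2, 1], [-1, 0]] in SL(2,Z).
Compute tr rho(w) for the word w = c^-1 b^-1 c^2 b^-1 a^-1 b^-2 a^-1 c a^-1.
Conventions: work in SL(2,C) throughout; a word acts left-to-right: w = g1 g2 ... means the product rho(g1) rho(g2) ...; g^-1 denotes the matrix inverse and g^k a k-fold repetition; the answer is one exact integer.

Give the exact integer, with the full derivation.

rho(c^-1) = [[0, -1], [1, -2]]
... * rho(b^-1) = [[1, 0], [2, 1]]  ->  [[-2, -1], [-3, -2]]
... * rho(c) = [[-2, 1], [-1, 0]]  ->  [[5, -2], [8, -3]]
... * rho(c) = [[-2, 1], [-1, 0]]  ->  [[-8, 5], [-13, 8]]
... * rho(b^-1) = [[1, 0], [2, 1]]  ->  [[2, 5], [3, 8]]
... * rho(a^-1) = [[7, 3], [-12, -5]]  ->  [[-46, -19], [-75, -31]]
... * rho(b^-1) = [[1, 0], [2, 1]]  ->  [[-84, -19], [-137, -31]]
... * rho(b^-1) = [[1, 0], [2, 1]]  ->  [[-122, -19], [-199, -31]]
... * rho(a^-1) = [[7, 3], [-12, -5]]  ->  [[-626, -271], [-1021, -442]]
... * rho(c) = [[-2, 1], [-1, 0]]  ->  [[1523, -626], [2484, -1021]]
... * rho(a^-1) = [[7, 3], [-12, -5]]  ->  [[18173, 7699], [29640, 12557]]
tr = 18173 + 12557 = 30730

30730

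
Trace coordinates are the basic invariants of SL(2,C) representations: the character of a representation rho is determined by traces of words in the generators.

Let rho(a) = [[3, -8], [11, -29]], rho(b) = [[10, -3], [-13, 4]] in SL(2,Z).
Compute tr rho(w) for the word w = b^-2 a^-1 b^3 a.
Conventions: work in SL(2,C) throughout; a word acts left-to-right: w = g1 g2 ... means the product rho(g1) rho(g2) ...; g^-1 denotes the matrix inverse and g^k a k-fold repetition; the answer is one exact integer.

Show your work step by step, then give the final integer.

rho(b^-1) = [[4, 3], [13, 10]]
... * rho(b^-1) = [[4, 3], [13, 10]]  ->  [[55, 42], [182, 139]]
... * rho(a^-1) = [[-29, 8], [-11, 3]]  ->  [[-2057, 566], [-6807, 1873]]
... * rho(b) = [[10, -3], [-13, 4]]  ->  [[-27928, 8435], [-92419, 27913]]
... * rho(b) = [[10, -3], [-13, 4]]  ->  [[-388935, 117524], [-1287059, 388909]]
... * rho(b) = [[10, -3], [-13, 4]]  ->  [[-5417162, 1636901], [-17926407, 5416813]]
... * rho(a) = [[3, -8], [11, -29]]  ->  [[1754425, -4132833], [5805722, -13676321]]
tr = 1754425 + -13676321 = -11921896

-11921896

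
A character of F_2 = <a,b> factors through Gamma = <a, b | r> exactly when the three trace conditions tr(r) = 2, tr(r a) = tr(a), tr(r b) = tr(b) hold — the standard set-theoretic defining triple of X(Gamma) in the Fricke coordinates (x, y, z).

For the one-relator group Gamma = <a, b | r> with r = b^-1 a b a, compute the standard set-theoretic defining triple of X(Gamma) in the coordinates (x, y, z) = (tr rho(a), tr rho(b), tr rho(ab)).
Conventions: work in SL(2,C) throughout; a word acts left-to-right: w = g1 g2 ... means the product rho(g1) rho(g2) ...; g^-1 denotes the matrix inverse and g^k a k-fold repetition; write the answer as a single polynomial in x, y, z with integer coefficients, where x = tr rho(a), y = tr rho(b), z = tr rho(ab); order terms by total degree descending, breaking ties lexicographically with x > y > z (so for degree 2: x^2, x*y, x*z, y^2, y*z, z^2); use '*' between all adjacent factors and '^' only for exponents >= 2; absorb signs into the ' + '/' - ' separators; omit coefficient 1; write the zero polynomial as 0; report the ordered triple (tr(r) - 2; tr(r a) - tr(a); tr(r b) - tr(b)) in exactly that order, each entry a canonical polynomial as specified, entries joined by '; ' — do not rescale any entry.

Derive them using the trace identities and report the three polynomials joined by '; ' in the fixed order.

x*y*z - y^2 - z^2; x^2*y*z - x*y^2 - x*z^2; x*z - 2*y

next, trace(a b a) = trace(a) * trace(b a) - trace(b) = x*z - y
and trace(a b a b) = trace(b a) * trace(b a) - trace(1)   [split at repeated b] = z^2 - 2
trace(b^-1 a b a) = trace(a b a) * trace(b) - trace(a b a b) = x*y*z - y^2 - z^2 + 2
next, trace(a b a^2) = trace(a) * trace(b a^2) - trace(b a) = x^2*z - x*y - z
and trace(b a b) = trace(b) * trace(a b) - trace(a) = y*z - x
trace(a b a^2 b) = trace(a) * trace(b a b a) - trace(b a b) = x*z^2 - y*z - x
trace(b^-1 a b a^2) = trace(a b a^2) * trace(b) - trace(a b a^2 b) = x^2*y*z - x*y^2 - x*z^2 + x
assemble the triple (trace(r) - 2; trace(r a) - x; trace(r b) - y)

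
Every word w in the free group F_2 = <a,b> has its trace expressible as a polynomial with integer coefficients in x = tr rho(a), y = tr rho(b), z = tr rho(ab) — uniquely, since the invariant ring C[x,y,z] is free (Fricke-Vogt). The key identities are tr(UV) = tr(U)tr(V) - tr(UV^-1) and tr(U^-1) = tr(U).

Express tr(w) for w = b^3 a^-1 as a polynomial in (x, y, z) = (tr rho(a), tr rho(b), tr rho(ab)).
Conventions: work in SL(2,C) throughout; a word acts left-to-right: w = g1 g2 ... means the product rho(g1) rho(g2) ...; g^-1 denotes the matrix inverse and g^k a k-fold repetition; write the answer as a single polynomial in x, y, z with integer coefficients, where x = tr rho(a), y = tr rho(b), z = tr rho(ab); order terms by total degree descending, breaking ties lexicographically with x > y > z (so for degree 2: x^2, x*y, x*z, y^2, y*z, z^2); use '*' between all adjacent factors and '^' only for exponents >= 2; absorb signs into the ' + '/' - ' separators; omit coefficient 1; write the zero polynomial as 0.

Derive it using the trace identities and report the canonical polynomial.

x*y^3 - y^2*z - 2*x*y + z

next, trace(b^2) = trace(b) * trace(b) - trace(1)  (reduce the b square) = y^2 - 2
and trace(b^3) = trace(b) * trace(b^2) - trace(b)  (reduce the b square) = y^3 - 3*y
next, trace(a b^2) = trace(b) * trace(a b) - trace(a)  (reduce the b square) = y*z - x
trace(b^3 a) = trace(b) * trace(a b^2) - trace(a b)  (reduce the b square) = y^2*z - x*y - z
next, trace(b^3 a^-1) = trace(b^3) * trace(a) - trace(b^3 a)  (eliminate a^-1) = x*y^3 - y^2*z - 2*x*y + z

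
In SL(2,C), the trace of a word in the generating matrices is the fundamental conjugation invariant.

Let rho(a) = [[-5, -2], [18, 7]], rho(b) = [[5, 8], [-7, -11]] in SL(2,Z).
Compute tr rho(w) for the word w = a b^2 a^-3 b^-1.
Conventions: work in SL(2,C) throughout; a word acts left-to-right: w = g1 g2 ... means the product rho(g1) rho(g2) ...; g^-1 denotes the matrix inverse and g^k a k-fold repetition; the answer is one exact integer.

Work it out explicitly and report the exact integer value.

rho(a) = [[-5, -2], [18, 7]]
... * rho(b) = [[5, 8], [-7, -11]]  ->  [[-11, -18], [41, 67]]
... * rho(b) = [[5, 8], [-7, -11]]  ->  [[71, 110], [-264, -409]]
... * rho(a^-1) = [[7, 2], [-18, -5]]  ->  [[-1483, -408], [5514, 1517]]
... * rho(a^-1) = [[7, 2], [-18, -5]]  ->  [[-3037, -926], [11292, 3443]]
... * rho(a^-1) = [[7, 2], [-18, -5]]  ->  [[-4591, -1444], [17070, 5369]]
... * rho(b^-1) = [[-11, -8], [7, 5]]  ->  [[40393, 29508], [-150187, -109715]]
tr = 40393 + -109715 = -69322

-69322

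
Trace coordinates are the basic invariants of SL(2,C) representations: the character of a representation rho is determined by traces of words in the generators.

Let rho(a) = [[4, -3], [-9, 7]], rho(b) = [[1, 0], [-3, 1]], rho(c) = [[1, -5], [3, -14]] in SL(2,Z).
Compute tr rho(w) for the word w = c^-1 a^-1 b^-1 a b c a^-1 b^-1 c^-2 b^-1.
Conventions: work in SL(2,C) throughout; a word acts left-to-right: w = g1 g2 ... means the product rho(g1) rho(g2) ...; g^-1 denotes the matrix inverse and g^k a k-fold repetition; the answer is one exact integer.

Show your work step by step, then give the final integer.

rho(c^-1) = [[-14, 5], [-3, 1]]
... * rho(a^-1) = [[7, 3], [9, 4]]  ->  [[-53, -22], [-12, -5]]
... * rho(b^-1) = [[1, 0], [3, 1]]  ->  [[-119, -22], [-27, -5]]
... * rho(a) = [[4, -3], [-9, 7]]  ->  [[-278, 203], [-63, 46]]
... * rho(b) = [[1, 0], [-3, 1]]  ->  [[-887, 203], [-201, 46]]
... * rho(c) = [[1, -5], [3, -14]]  ->  [[-278, 1593], [-63, 361]]
... * rho(a^-1) = [[7, 3], [9, 4]]  ->  [[12391, 5538], [2808, 1255]]
... * rho(b^-1) = [[1, 0], [3, 1]]  ->  [[29005, 5538], [6573, 1255]]
... * rho(c^-1) = [[-14, 5], [-3, 1]]  ->  [[-422684, 150563], [-95787, 34120]]
... * rho(c^-1) = [[-14, 5], [-3, 1]]  ->  [[5465887, -1962857], [1238658, -444815]]
... * rho(b^-1) = [[1, 0], [3, 1]]  ->  [[-422684, -1962857], [-95787, -444815]]
tr = -422684 + -444815 = -867499

-867499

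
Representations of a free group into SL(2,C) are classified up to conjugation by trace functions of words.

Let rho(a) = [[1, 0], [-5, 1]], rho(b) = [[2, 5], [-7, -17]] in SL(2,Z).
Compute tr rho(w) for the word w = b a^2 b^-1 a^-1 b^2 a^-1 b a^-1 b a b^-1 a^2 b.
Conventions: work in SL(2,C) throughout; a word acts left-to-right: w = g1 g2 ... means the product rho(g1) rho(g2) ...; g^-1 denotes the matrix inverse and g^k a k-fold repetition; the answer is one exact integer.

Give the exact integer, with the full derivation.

-35179765523

rho(b) = [[2, 5], [-7, -17]]
... * rho(a) = [[1, 0], [-5, 1]]  ->  [[-23, 5], [78, -17]]
... * rho(a) = [[1, 0], [-5, 1]]  ->  [[-48, 5], [163, -17]]
... * rho(b^-1) = [[-17, -5], [7, 2]]  ->  [[851, 250], [-2890, -849]]
... * rho(a^-1) = [[1, 0], [5, 1]]  ->  [[2101, 250], [-7135, -849]]
... * rho(b) = [[2, 5], [-7, -17]]  ->  [[2452, 6255], [-8327, -21242]]
... * rho(b) = [[2, 5], [-7, -17]]  ->  [[-38881, -94075], [132040, 319479]]
... * rho(a^-1) = [[1, 0], [5, 1]]  ->  [[-509256, -94075], [1729435, 319479]]
... * rho(b) = [[2, 5], [-7, -17]]  ->  [[-359987, -947005], [1222517, 3216032]]
... * rho(a^-1) = [[1, 0], [5, 1]]  ->  [[-5095012, -947005], [17302677, 3216032]]
... * rho(b) = [[2, 5], [-7, -17]]  ->  [[-3560989, -9375975], [12093130, 31840841]]
... * rho(a) = [[1, 0], [-5, 1]]  ->  [[43318886, -9375975], [-147111075, 31840841]]
... * rho(b^-1) = [[-17, -5], [7, 2]]  ->  [[-802052887, -235346380], [2723774162, 799237057]]
... * rho(a) = [[1, 0], [-5, 1]]  ->  [[374679013, -235346380], [-1272411123, 799237057]]
... * rho(a) = [[1, 0], [-5, 1]]  ->  [[1551410913, -235346380], [-5268596408, 799237057]]
... * rho(b) = [[2, 5], [-7, -17]]  ->  [[4750246486, 11757943025], [-16131852215, -39930012009]]
tr = 4750246486 + -39930012009 = -35179765523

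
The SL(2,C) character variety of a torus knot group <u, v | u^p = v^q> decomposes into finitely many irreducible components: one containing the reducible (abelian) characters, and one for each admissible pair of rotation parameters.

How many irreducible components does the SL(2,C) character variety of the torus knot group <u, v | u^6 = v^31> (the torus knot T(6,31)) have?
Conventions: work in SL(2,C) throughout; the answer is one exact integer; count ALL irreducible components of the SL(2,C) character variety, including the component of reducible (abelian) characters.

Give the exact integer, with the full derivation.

76

In the torus knot group T(6,31), u^6 = v^31 is central, so an irreducible representation sends it to +I or -I (Schur).
On an irreducible component, tr(u) is locked at 2*cos(pi*alpha/6) for some alpha in 1..5, and tr(v) at 2*cos(pi*beta/31) for some beta in 1..30.
The two central values (-1)^alpha I and (-1)^beta I must be the same matrix, so alpha and beta share a parity.
Enumerate parity-matched pairs: 3*15 odd-odd plus 2*15 even-even gives 75.
Total: 75 irreducible-character components + 1 reducible (abelian) component = 76.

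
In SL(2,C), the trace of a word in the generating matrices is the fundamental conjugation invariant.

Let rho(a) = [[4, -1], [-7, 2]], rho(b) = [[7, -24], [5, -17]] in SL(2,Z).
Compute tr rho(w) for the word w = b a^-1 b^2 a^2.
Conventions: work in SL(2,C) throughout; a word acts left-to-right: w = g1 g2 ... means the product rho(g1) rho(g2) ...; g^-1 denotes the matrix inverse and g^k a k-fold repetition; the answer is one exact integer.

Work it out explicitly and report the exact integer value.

rho(b) = [[7, -24], [5, -17]]
... * rho(a^-1) = [[2, 1], [7, 4]]  ->  [[-154, -89], [-109, -63]]
... * rho(b) = [[7, -24], [5, -17]]  ->  [[-1523, 5209], [-1078, 3687]]
... * rho(b) = [[7, -24], [5, -17]]  ->  [[15384, -52001], [10889, -36807]]
... * rho(a) = [[4, -1], [-7, 2]]  ->  [[425543, -119386], [301205, -84503]]
... * rho(a) = [[4, -1], [-7, 2]]  ->  [[2537874, -664315], [1796341, -470211]]
tr = 2537874 + -470211 = 2067663

2067663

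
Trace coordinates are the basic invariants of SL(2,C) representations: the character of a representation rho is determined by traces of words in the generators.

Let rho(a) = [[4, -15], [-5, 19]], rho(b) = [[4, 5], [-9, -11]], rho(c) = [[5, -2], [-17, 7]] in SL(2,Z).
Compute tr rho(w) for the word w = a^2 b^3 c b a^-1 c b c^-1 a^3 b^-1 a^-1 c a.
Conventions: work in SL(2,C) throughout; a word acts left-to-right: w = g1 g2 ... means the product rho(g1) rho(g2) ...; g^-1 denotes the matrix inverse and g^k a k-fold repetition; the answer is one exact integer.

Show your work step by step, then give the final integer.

rho(a) = [[4, -15], [-5, 19]]
... * rho(a) = [[4, -15], [-5, 19]]  ->  [[91, -345], [-115, 436]]
... * rho(b) = [[4, 5], [-9, -11]]  ->  [[3469, 4250], [-4384, -5371]]
... * rho(b) = [[4, 5], [-9, -11]]  ->  [[-24374, -29405], [30803, 37161]]
... * rho(b) = [[4, 5], [-9, -11]]  ->  [[167149, 201585], [-211237, -254756]]
... * rho(c) = [[5, -2], [-17, 7]]  ->  [[-2591200, 1076797], [3274667, -1360818]]
... * rho(b) = [[4, 5], [-9, -11]]  ->  [[-20055973, -24800767], [25346030, 31342333]]
... * rho(a^-1) = [[19, 15], [5, 4]]  ->  [[-505067322, -400042663], [638286235, 505559782]]
... * rho(c) = [[5, -2], [-17, 7]]  ->  [[4275388661, -1790163997], [-5403085119, 2262346004]]
... * rho(b) = [[4, 5], [-9, -11]]  ->  [[33213030617, 41068747272], [-41973454512, -51901231639]]
... * rho(c^-1) = [[7, 2], [17, 5]]  ->  [[930659917943, 271769797594], [-1176135119447, -343453067219]]
... * rho(a) = [[4, -15], [-5, 19]]  ->  [[2363790683802, -8796272614859], [-2987275141693, 11116418514544]]
... * rho(a) = [[4, -15], [-5, 19]]  ->  [[53436525809503, -202586039939351], [-67531193139492, 256021078901731]]
... * rho(a) = [[4, -15], [-5, 19]]  ->  [[1226676302934767, -4650682645990214], [-1550230167066623, 5877368396225269]]
... * rho(b^-1) = [[-11, -5], [9, 4]]  ->  [[-55349583146194363, -24736112098634691], [69948847403760274, 31260624420234191]]
... * rho(a^-1) = [[19, 15], [5, 4]]  ->  [[-1175322640270866352, -929188195587454209], [1485331222772616161, 1174275208737340874]]
... * rho(c) = [[5, -2], [-17, 7]]  ->  [[9919586123632389793, -4153672088570446759], [-12536022434671714053, 5249264015616153796]]
... * rho(a) = [[4, -15], [-5, 19]]  ->  [[60446704937381792967, -227713561537324335316], [-76390409816767625192, 287776352816782632919]]
tr = 60446704937381792967 + 287776352816782632919 = 348223057754164425886

348223057754164425886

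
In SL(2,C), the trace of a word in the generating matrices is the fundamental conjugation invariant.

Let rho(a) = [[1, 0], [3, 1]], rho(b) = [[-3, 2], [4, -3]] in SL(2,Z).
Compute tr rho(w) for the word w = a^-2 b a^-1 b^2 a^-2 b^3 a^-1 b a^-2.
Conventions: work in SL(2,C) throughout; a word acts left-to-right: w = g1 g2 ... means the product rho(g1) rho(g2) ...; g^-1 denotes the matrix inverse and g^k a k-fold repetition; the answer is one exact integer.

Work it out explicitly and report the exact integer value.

-15484734

rho(a^-1) = [[1, 0], [-3, 1]]
... * rho(a^-1) = [[1, 0], [-3, 1]]  ->  [[1, 0], [-6, 1]]
... * rho(b) = [[-3, 2], [4, -3]]  ->  [[-3, 2], [22, -15]]
... * rho(a^-1) = [[1, 0], [-3, 1]]  ->  [[-9, 2], [67, -15]]
... * rho(b) = [[-3, 2], [4, -3]]  ->  [[35, -24], [-261, 179]]
... * rho(b) = [[-3, 2], [4, -3]]  ->  [[-201, 142], [1499, -1059]]
... * rho(a^-1) = [[1, 0], [-3, 1]]  ->  [[-627, 142], [4676, -1059]]
... * rho(a^-1) = [[1, 0], [-3, 1]]  ->  [[-1053, 142], [7853, -1059]]
... * rho(b) = [[-3, 2], [4, -3]]  ->  [[3727, -2532], [-27795, 18883]]
... * rho(b) = [[-3, 2], [4, -3]]  ->  [[-21309, 15050], [158917, -112239]]
... * rho(b) = [[-3, 2], [4, -3]]  ->  [[124127, -87768], [-925707, 654551]]
... * rho(a^-1) = [[1, 0], [-3, 1]]  ->  [[387431, -87768], [-2889360, 654551]]
... * rho(b) = [[-3, 2], [4, -3]]  ->  [[-1513365, 1038166], [11286284, -7742373]]
... * rho(a^-1) = [[1, 0], [-3, 1]]  ->  [[-4627863, 1038166], [34513403, -7742373]]
... * rho(a^-1) = [[1, 0], [-3, 1]]  ->  [[-7742361, 1038166], [57740522, -7742373]]
tr = -7742361 + -7742373 = -15484734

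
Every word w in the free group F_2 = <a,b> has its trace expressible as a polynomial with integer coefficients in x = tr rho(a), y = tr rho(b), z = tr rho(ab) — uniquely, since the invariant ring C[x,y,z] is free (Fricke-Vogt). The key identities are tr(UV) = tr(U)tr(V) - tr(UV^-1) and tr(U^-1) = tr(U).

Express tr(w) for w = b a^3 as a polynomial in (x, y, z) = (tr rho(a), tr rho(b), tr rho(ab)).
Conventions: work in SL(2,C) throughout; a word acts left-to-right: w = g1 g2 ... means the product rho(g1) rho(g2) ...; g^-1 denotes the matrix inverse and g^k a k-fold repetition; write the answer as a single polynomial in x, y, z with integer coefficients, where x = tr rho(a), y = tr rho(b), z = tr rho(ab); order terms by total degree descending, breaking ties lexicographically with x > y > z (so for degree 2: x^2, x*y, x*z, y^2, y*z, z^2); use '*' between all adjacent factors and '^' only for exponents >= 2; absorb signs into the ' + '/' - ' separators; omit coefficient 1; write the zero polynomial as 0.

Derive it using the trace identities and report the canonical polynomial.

x^2*z - x*y - z

apply: trace(b a^2) = trace(a) * trace(b a) - trace(b)   [square of a] = x*z - y
use: trace(b a^3) = trace(a) * trace(b a^2) - trace(b a)   [square of a] = x^2*z - x*y - z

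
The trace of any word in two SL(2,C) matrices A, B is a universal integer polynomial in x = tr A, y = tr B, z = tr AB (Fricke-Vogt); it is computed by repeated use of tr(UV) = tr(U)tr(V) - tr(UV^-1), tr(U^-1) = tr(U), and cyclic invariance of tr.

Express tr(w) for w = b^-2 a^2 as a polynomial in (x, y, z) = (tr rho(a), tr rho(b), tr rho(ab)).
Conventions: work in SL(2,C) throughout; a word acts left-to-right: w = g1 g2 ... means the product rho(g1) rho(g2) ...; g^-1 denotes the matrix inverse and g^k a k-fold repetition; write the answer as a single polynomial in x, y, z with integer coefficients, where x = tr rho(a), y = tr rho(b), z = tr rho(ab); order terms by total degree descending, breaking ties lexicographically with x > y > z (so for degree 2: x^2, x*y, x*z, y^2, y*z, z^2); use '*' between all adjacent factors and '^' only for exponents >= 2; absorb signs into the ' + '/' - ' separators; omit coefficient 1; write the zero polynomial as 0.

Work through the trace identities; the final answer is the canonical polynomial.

x^2*y^2 - x*y*z - x^2 - y^2 + 2

tr(a^2) = tr(a) * tr(a) - tr(1) = x^2 - 2
reduce: tr(a^2 b) = tr(a) * tr(b a) - tr(b) = x*z - y
reduce: tr(a^2 b^-1) = tr(a^2) * tr(b) - tr(a^2 b) = x^2*y - x*z - y
tr(b^-2 a^2) = tr(a^2 b^-1) * tr(b) - tr(a^2) = x^2*y^2 - x*y*z - x^2 - y^2 + 2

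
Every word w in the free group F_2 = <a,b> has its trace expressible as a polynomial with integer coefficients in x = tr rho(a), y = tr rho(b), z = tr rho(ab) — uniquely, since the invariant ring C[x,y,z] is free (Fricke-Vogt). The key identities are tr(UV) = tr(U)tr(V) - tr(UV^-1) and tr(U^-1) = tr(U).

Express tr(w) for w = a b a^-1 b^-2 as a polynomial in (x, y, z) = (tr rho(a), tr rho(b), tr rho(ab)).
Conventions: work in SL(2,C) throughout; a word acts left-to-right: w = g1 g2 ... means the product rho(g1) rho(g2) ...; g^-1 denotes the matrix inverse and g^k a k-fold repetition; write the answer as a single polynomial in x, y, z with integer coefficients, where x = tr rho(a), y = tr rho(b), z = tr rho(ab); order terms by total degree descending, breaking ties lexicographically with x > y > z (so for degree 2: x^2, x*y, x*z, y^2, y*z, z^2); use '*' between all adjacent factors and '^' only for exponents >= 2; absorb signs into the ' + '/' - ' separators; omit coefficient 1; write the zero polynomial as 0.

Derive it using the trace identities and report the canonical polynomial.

so tr(b^-1 a) = tr(a) * tr(b) - tr(a b) = x*y - z
so tr(a b a) = tr(a) * tr(b a) - tr(b) = x*z - y
tr(a b a b) = tr(b a) * tr(b a) - tr(1) = z^2 - 2
so tr(b^-1 a b a) = tr(a b a) * tr(b) - tr(a b a b) = x*y*z - y^2 - z^2 + 2
tr(b^-2 a b a) = tr(b^-1 a b a) * tr(b) - tr(b^-1 a b a b) = x*y^2*z - y^3 - y*z^2 - x*z + 3*y
tr(a b a^-1 b^-2) = tr(b^-2 a b) * tr(a) - tr(b^-2 a b a) = -x*y^2*z + x^2*y + y^3 + y*z^2 - 3*y

-x*y^2*z + x^2*y + y^3 + y*z^2 - 3*y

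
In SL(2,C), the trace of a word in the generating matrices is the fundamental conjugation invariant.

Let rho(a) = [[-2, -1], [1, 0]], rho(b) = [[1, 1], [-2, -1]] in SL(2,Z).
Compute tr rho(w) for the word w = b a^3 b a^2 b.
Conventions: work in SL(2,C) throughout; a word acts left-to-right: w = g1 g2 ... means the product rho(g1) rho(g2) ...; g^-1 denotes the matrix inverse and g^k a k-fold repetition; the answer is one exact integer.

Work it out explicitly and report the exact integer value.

rho(b) = [[1, 1], [-2, -1]]
... * rho(a) = [[-2, -1], [1, 0]]  ->  [[-1, -1], [3, 2]]
... * rho(a) = [[-2, -1], [1, 0]]  ->  [[1, 1], [-4, -3]]
... * rho(a) = [[-2, -1], [1, 0]]  ->  [[-1, -1], [5, 4]]
... * rho(b) = [[1, 1], [-2, -1]]  ->  [[1, 0], [-3, 1]]
... * rho(a) = [[-2, -1], [1, 0]]  ->  [[-2, -1], [7, 3]]
... * rho(a) = [[-2, -1], [1, 0]]  ->  [[3, 2], [-11, -7]]
... * rho(b) = [[1, 1], [-2, -1]]  ->  [[-1, 1], [3, -4]]
tr = -1 + -4 = -5

-5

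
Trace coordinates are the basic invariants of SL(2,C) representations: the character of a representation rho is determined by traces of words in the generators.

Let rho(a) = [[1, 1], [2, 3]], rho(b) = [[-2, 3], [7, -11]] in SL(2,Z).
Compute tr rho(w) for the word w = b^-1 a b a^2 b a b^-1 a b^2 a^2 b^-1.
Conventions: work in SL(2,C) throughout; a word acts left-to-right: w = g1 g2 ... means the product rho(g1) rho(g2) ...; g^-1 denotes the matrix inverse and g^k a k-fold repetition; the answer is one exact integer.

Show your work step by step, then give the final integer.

-11970534058

rho(b^-1) = [[-11, -3], [-7, -2]]
... * rho(a) = [[1, 1], [2, 3]]  ->  [[-17, -20], [-11, -13]]
... * rho(b) = [[-2, 3], [7, -11]]  ->  [[-106, 169], [-69, 110]]
... * rho(a) = [[1, 1], [2, 3]]  ->  [[232, 401], [151, 261]]
... * rho(a) = [[1, 1], [2, 3]]  ->  [[1034, 1435], [673, 934]]
... * rho(b) = [[-2, 3], [7, -11]]  ->  [[7977, -12683], [5192, -8255]]
... * rho(a) = [[1, 1], [2, 3]]  ->  [[-17389, -30072], [-11318, -19573]]
... * rho(b^-1) = [[-11, -3], [-7, -2]]  ->  [[401783, 112311], [261509, 73100]]
... * rho(a) = [[1, 1], [2, 3]]  ->  [[626405, 738716], [407709, 480809]]
... * rho(b) = [[-2, 3], [7, -11]]  ->  [[3918202, -6246661], [2550245, -4065772]]
... * rho(b) = [[-2, 3], [7, -11]]  ->  [[-51563031, 80467877], [-33560894, 52374227]]
... * rho(a) = [[1, 1], [2, 3]]  ->  [[109372723, 189840600], [71187560, 123561787]]
... * rho(a) = [[1, 1], [2, 3]]  ->  [[489053923, 678894523], [318311134, 441872921]]
... * rho(b^-1) = [[-11, -3], [-7, -2]]  ->  [[-10131854814, -2824950815], [-6594532921, -1838679244]]
tr = -10131854814 + -1838679244 = -11970534058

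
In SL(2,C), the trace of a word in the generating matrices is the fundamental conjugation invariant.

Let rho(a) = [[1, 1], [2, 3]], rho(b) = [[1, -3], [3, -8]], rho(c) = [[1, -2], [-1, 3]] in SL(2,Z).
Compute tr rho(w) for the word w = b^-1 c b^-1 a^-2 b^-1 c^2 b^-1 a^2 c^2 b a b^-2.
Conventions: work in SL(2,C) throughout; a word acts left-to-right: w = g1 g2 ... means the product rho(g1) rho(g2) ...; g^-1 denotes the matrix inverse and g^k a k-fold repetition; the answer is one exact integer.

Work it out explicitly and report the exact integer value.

rho(b^-1) = [[-8, 3], [-3, 1]]
... * rho(c) = [[1, -2], [-1, 3]]  ->  [[-11, 25], [-4, 9]]
... * rho(b^-1) = [[-8, 3], [-3, 1]]  ->  [[13, -8], [5, -3]]
... * rho(a^-1) = [[3, -1], [-2, 1]]  ->  [[55, -21], [21, -8]]
... * rho(a^-1) = [[3, -1], [-2, 1]]  ->  [[207, -76], [79, -29]]
... * rho(b^-1) = [[-8, 3], [-3, 1]]  ->  [[-1428, 545], [-545, 208]]
... * rho(c) = [[1, -2], [-1, 3]]  ->  [[-1973, 4491], [-753, 1714]]
... * rho(c) = [[1, -2], [-1, 3]]  ->  [[-6464, 17419], [-2467, 6648]]
... * rho(b^-1) = [[-8, 3], [-3, 1]]  ->  [[-545, -1973], [-208, -753]]
... * rho(a) = [[1, 1], [2, 3]]  ->  [[-4491, -6464], [-1714, -2467]]
... * rho(a) = [[1, 1], [2, 3]]  ->  [[-17419, -23883], [-6648, -9115]]
... * rho(c) = [[1, -2], [-1, 3]]  ->  [[6464, -36811], [2467, -14049]]
... * rho(c) = [[1, -2], [-1, 3]]  ->  [[43275, -123361], [16516, -47081]]
... * rho(b) = [[1, -3], [3, -8]]  ->  [[-326808, 857063], [-124727, 327100]]
... * rho(a) = [[1, 1], [2, 3]]  ->  [[1387318, 2244381], [529473, 856573]]
... * rho(b^-1) = [[-8, 3], [-3, 1]]  ->  [[-17831687, 6406335], [-6805503, 2444992]]
... * rho(b^-1) = [[-8, 3], [-3, 1]]  ->  [[123434491, -47088726], [47109048, -17971517]]
tr = 123434491 + -17971517 = 105462974

105462974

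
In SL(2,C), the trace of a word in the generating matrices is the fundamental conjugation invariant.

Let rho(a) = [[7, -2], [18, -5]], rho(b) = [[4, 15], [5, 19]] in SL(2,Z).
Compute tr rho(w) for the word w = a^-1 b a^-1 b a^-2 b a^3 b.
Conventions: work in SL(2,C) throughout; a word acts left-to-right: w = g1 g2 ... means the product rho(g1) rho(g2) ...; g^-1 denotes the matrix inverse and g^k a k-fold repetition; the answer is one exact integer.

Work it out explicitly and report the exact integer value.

-3650899143

rho(a^-1) = [[-5, 2], [-18, 7]]
... * rho(b) = [[4, 15], [5, 19]]  ->  [[-10, -37], [-37, -137]]
... * rho(a^-1) = [[-5, 2], [-18, 7]]  ->  [[716, -279], [2651, -1033]]
... * rho(b) = [[4, 15], [5, 19]]  ->  [[1469, 5439], [5439, 20138]]
... * rho(a^-1) = [[-5, 2], [-18, 7]]  ->  [[-105247, 41011], [-389679, 151844]]
... * rho(a^-1) = [[-5, 2], [-18, 7]]  ->  [[-211963, 76583], [-784797, 283550]]
... * rho(b) = [[4, 15], [5, 19]]  ->  [[-464937, -1724368], [-1721438, -6384505]]
... * rho(a) = [[7, -2], [18, -5]]  ->  [[-34293183, 9551714], [-126971156, 35365401]]
... * rho(a) = [[7, -2], [18, -5]]  ->  [[-68121429, 20827796], [-252220874, 77115307]]
... * rho(a) = [[7, -2], [18, -5]]  ->  [[-101949675, 32103878], [-377470592, 118865213]]
... * rho(b) = [[4, 15], [5, 19]]  ->  [[-247279310, -919271443], [-915556303, -3403619833]]
tr = -247279310 + -3403619833 = -3650899143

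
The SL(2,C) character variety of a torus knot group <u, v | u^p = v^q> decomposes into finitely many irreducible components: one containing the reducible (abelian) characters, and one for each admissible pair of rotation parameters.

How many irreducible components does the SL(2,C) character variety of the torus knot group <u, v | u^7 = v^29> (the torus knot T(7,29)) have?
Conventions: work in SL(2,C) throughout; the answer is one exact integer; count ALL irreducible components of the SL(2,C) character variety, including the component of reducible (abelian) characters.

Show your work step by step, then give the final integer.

85

In the torus knot group T(7,29), u^7 = v^29 is central, so an irreducible representation sends it to +I or -I (Schur).
On an irreducible component, tr(u) is locked at 2*cos(pi*alpha/7) for some alpha in 1..6, and tr(v) at 2*cos(pi*beta/29) for some beta in 1..28.
The two central values (-1)^alpha I and (-1)^beta I must be the same matrix, so alpha and beta share a parity.
Counting: 3 odd alphas x 14 odd betas + 3 even alphas x 14 even betas = 42 + 42 = 84.
components with irreducible characters: 84; plus the single component of reducible (abelian) characters: total 85.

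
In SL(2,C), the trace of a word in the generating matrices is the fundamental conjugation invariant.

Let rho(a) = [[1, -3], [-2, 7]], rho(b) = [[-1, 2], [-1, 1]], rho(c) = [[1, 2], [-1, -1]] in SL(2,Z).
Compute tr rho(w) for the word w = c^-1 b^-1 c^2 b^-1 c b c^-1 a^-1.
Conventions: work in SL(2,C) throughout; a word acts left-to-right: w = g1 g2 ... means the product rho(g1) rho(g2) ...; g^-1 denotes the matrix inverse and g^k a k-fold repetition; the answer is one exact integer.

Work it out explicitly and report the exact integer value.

rho(c^-1) = [[-1, -2], [1, 1]]
... * rho(b^-1) = [[1, -2], [1, -1]]  ->  [[-3, 4], [2, -3]]
... * rho(c) = [[1, 2], [-1, -1]]  ->  [[-7, -10], [5, 7]]
... * rho(c) = [[1, 2], [-1, -1]]  ->  [[3, -4], [-2, 3]]
... * rho(b^-1) = [[1, -2], [1, -1]]  ->  [[-1, -2], [1, 1]]
... * rho(c) = [[1, 2], [-1, -1]]  ->  [[1, 0], [0, 1]]
... * rho(b) = [[-1, 2], [-1, 1]]  ->  [[-1, 2], [-1, 1]]
... * rho(c^-1) = [[-1, -2], [1, 1]]  ->  [[3, 4], [2, 3]]
... * rho(a^-1) = [[7, 3], [2, 1]]  ->  [[29, 13], [20, 9]]
tr = 29 + 9 = 38

38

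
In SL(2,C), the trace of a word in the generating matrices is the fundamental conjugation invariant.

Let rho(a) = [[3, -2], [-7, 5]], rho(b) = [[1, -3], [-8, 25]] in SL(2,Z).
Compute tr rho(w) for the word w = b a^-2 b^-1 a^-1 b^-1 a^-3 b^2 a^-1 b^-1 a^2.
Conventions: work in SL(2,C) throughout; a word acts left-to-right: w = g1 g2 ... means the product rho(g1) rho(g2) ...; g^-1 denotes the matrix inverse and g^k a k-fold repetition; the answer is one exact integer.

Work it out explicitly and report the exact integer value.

-700634442897038

rho(b) = [[1, -3], [-8, 25]]
... * rho(a^-1) = [[5, 2], [7, 3]]  ->  [[-16, -7], [135, 59]]
... * rho(a^-1) = [[5, 2], [7, 3]]  ->  [[-129, -53], [1088, 447]]
... * rho(b^-1) = [[25, 3], [8, 1]]  ->  [[-3649, -440], [30776, 3711]]
... * rho(a^-1) = [[5, 2], [7, 3]]  ->  [[-21325, -8618], [179857, 72685]]
... * rho(b^-1) = [[25, 3], [8, 1]]  ->  [[-602069, -72593], [5077905, 612256]]
... * rho(a^-1) = [[5, 2], [7, 3]]  ->  [[-3518496, -1421917], [29675317, 11992578]]
... * rho(a^-1) = [[5, 2], [7, 3]]  ->  [[-27545899, -11302743], [232324631, 95328368]]
... * rho(a^-1) = [[5, 2], [7, 3]]  ->  [[-216848696, -89000027], [1828921731, 750634366]]
... * rho(b) = [[1, -3], [-8, 25]]  ->  [[495151520, -1574454587], [-4176153197, 13279093957]]
... * rho(b) = [[1, -3], [-8, 25]]  ->  [[13090788216, -40846819235], [-110408904853, 344505808516]]
... * rho(a^-1) = [[5, 2], [7, 3]]  ->  [[-220473793565, -96358881273], [1859496135347, 812699615842]]
... * rho(b^-1) = [[25, 3], [8, 1]]  ->  [[-6282715889309, -757780261968], [52989000310411, 6391188021883]]
... * rho(a) = [[3, -2], [-7, 5]]  ->  [[-13543685834151, 8776530468778], [114228684778052, -74022060511407]]
... * rho(a) = [[3, -2], [-7, 5]]  ->  [[-102066770783899, 70970024012192], [860840477914005, -598567672113139]]
tr = -102066770783899 + -598567672113139 = -700634442897038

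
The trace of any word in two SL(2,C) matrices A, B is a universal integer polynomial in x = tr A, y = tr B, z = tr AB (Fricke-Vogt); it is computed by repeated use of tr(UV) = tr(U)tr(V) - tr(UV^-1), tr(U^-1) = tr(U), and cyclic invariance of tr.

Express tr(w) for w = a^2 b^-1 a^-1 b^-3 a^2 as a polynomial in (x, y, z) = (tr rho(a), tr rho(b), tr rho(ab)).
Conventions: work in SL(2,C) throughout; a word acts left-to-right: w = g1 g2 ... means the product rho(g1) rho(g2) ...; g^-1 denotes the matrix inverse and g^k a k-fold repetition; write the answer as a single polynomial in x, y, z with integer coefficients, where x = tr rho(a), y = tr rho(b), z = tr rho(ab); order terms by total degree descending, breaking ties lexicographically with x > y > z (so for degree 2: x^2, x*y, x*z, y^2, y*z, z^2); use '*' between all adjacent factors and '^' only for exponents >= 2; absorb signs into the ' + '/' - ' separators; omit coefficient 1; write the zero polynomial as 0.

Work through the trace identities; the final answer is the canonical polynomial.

trace(a^2) = trace(a) * trace(a) - trace(1)  (reduce the a square) = x^2 - 2
trace(a^3) = trace(a) * trace(a^2) - trace(a)  (reduce the a square) = x^3 - 3*x
trace(b a^2) = trace(a) * trace(b a) - trace(b)  (reduce the a square) = x*z - y
trace(a^3 b) = trace(a) * trace(b a^2) - trace(b a)  (reduce the a square) = x^2*z - x*y - z
trace(a^3 b^-1) = trace(a^3) * trace(b) - trace(a^3 b)  (eliminate b^-1) = x^3*y - x^2*z - 2*x*y + z
trace(a^4) = trace(a) * trace(a^3) - trace(a^2)  (reduce the a square) = x^4 - 4*x^2 + 2
trace(a^2 b a^2) = trace(a) * trace(b a^3) - trace(b a^2)  (reduce the a square) = x^3*z - x^2*y - 2*x*z + y
trace(a b a^4) = trace(a) * trace(a^2 b a^2) - trace(a^2 b a)  (reduce the a square) = x^4*z - x^3*y - 3*x^2*z + 2*x*y + z
trace(b a b a) = trace(b a) * trace(b a) - trace(1)  (split on b) = z^2 - 2
trace(b a b) = trace(b) * trace(a b) - trace(a)  (reduce the b square) = y*z - x
trace(b a b a^2) = trace(a) * trace(b a b a) - trace(b a b)  (reduce the a square) = x*z^2 - y*z - x
trace(a^2 b a b a) = trace(a) * trace(b a b a^2) - trace(b a b a)  (reduce the a square) = x^2*z^2 - x*y*z - x^2 - z^2 + 2
trace(a b a^4 b) = trace(a) * trace(a^2 b a b a) - trace(a^2 b a b)  (reduce the a square) = x^3*z^2 - x^2*y*z - x^3 - 2*x*z^2 + y*z + 3*x
trace(b a^4 b^-1 a) = trace(a b a^4) * trace(b) - trace(a b a^4 b)  (eliminate b^-1) = x^4*y*z - x^3*y^2 - x^3*z^2 - 2*x^2*y*z + x^3 + 2*x*y^2 + 2*x*z^2 - 3*x
trace(a^4 b^-1 a^-1 b) = trace(b a^4 b^-1) * trace(a) - trace(b a^4 b^-1 a)  (eliminate a^-1) = -x^4*y*z + x^5 + x^3*y^2 + x^3*z^2 + 2*x^2*y*z - 5*x^3 - 2*x*y^2 - 2*x*z^2 + 5*x
trace(b^-1 a^4 b^-1 a^-1) = trace(a^4 b^-1 a^-1) * trace(b) - trace(a^4 b^-1 a^-1 b)  (eliminate b^-1) = x^4*y*z - x^5 - x^3*z^2 - 3*x^2*y*z + 5*x^3 + 2*x*z^2 + y*z - 5*x
trace(b^-2 a^4 b^-1 a^-1) = trace(b^-1 a^4 b^-1 a^-1) * trace(b) - trace(b^-1 a^4 b^-1 a^-1 b)  (eliminate b^-1) = x^4*y^2*z - x^5*y - x^3*y*z^2 - 3*x^2*y^2*z + 4*x^3*y + 2*x*y*z^2 + x^2*z + y^2*z - 3*x*y - z
trace(a^2 b^-1 a^-1 b^-3 a^2) = trace(b^-2 a^4 b^-1 a^-1) * trace(b) - trace(b^-2 a^4 b^-1 a^-1 b)  (eliminate b^-1) = x^4*y^3*z - x^5*y^2 - x^3*y^2*z^2 - x^4*y*z - 3*x^2*y^3*z + x^5 + 4*x^3*y^2 + x^3*z^2 + 2*x*y^2*z^2 + 4*x^2*y*z + y^3*z - 5*x^3 - 3*x*y^2 - 2*x*z^2 - 2*y*z + 5*x

x^4*y^3*z - x^5*y^2 - x^3*y^2*z^2 - x^4*y*z - 3*x^2*y^3*z + x^5 + 4*x^3*y^2 + x^3*z^2 + 2*x*y^2*z^2 + 4*x^2*y*z + y^3*z - 5*x^3 - 3*x*y^2 - 2*x*z^2 - 2*y*z + 5*x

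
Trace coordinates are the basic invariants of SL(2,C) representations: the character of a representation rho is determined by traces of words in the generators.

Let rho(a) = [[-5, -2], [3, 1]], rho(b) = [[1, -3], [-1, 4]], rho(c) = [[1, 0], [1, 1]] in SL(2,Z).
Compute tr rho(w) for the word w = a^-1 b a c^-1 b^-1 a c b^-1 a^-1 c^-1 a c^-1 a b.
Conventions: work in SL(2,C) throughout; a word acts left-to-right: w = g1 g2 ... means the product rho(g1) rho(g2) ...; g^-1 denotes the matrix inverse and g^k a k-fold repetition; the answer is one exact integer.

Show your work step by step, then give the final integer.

rho(a^-1) = [[1, 2], [-3, -5]]
... * rho(b) = [[1, -3], [-1, 4]]  ->  [[-1, 5], [2, -11]]
... * rho(a) = [[-5, -2], [3, 1]]  ->  [[20, 7], [-43, -15]]
... * rho(c^-1) = [[1, 0], [-1, 1]]  ->  [[13, 7], [-28, -15]]
... * rho(b^-1) = [[4, 3], [1, 1]]  ->  [[59, 46], [-127, -99]]
... * rho(a) = [[-5, -2], [3, 1]]  ->  [[-157, -72], [338, 155]]
... * rho(c) = [[1, 0], [1, 1]]  ->  [[-229, -72], [493, 155]]
... * rho(b^-1) = [[4, 3], [1, 1]]  ->  [[-988, -759], [2127, 1634]]
... * rho(a^-1) = [[1, 2], [-3, -5]]  ->  [[1289, 1819], [-2775, -3916]]
... * rho(c^-1) = [[1, 0], [-1, 1]]  ->  [[-530, 1819], [1141, -3916]]
... * rho(a) = [[-5, -2], [3, 1]]  ->  [[8107, 2879], [-17453, -6198]]
... * rho(c^-1) = [[1, 0], [-1, 1]]  ->  [[5228, 2879], [-11255, -6198]]
... * rho(a) = [[-5, -2], [3, 1]]  ->  [[-17503, -7577], [37681, 16312]]
... * rho(b) = [[1, -3], [-1, 4]]  ->  [[-9926, 22201], [21369, -47795]]
tr = -9926 + -47795 = -57721

-57721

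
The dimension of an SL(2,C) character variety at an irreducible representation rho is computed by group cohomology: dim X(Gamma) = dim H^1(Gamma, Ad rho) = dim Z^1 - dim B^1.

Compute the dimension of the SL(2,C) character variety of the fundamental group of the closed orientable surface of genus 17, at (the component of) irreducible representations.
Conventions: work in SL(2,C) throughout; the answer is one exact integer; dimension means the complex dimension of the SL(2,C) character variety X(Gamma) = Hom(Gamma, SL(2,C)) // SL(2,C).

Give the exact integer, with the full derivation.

96

Gamma = pi_1(Sigma_17) = < a_1, b_1, ..., a_17, b_17 | prod [a_i, b_i] > has 2g = 34 generators and 1 relator.
A cocycle assigns one sl_2 vector per generator subject to the relator condition d_2(z) = 0: dim of the unconstrained space is 3*2g = 102.
H^2 = coker(d_2) is dual to H^0 = 0 at irreducible rho (Poincare duality), so d_2 is onto: dim Z^1 = 99.
Coboundaries contribute dim B^1 = 3 (injective at irreducible rho).
Hence dim X = 99 - 3 = 96.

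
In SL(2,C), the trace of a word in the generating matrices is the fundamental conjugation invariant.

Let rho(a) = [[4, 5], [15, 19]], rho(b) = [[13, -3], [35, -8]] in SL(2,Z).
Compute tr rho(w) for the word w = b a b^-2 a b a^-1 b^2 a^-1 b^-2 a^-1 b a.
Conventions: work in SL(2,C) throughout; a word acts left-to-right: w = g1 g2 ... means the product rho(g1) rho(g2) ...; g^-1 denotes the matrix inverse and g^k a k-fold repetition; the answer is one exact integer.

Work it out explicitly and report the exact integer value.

rho(b) = [[13, -3], [35, -8]]
... * rho(a) = [[4, 5], [15, 19]]  ->  [[7, 8], [20, 23]]
... * rho(b^-1) = [[-8, 3], [-35, 13]]  ->  [[-336, 125], [-965, 359]]
... * rho(b^-1) = [[-8, 3], [-35, 13]]  ->  [[-1687, 617], [-4845, 1772]]
... * rho(a) = [[4, 5], [15, 19]]  ->  [[2507, 3288], [7200, 9443]]
... * rho(b) = [[13, -3], [35, -8]]  ->  [[147671, -33825], [424105, -97144]]
... * rho(a^-1) = [[19, -5], [-15, 4]]  ->  [[3313124, -873655], [9515155, -2509101]]
... * rho(b) = [[13, -3], [35, -8]]  ->  [[12492687, -2950132], [35878480, -8472657]]
... * rho(b) = [[13, -3], [35, -8]]  ->  [[59150311, -13877005], [169877245, -39854184]]
... * rho(a^-1) = [[19, -5], [-15, 4]]  ->  [[1332010984, -351259575], [3825480415, -1008802961]]
... * rho(b^-1) = [[-8, 3], [-35, 13]]  ->  [[1637997253, -570341523], [4704260315, -1637997248]]
... * rho(b^-1) = [[-8, 3], [-35, 13]]  ->  [[6857975281, -2500448040], [19695821160, -7181183279]]
... * rho(a^-1) = [[19, -5], [-15, 4]]  ->  [[167808250939, -44291668565], [481938351225, -127203838916]]
... * rho(b) = [[13, -3], [35, -8]]  ->  [[631298862432, -149091404297], [1813064203865, -428184342347]]
... * rho(a) = [[4, 5], [15, 19]]  ->  [[288824385273, 323757630517], [829491680255, 929818514732]]
tr = 288824385273 + 929818514732 = 1218642900005

1218642900005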